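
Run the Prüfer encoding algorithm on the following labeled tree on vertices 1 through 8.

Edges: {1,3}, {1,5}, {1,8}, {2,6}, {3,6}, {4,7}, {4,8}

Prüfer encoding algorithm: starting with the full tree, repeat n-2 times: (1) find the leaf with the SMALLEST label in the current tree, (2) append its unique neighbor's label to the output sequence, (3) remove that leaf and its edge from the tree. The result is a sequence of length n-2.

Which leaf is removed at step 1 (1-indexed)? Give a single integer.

Answer: 2

Derivation:
Step 1: current leaves = {2,5,7}. Remove leaf 2 (neighbor: 6).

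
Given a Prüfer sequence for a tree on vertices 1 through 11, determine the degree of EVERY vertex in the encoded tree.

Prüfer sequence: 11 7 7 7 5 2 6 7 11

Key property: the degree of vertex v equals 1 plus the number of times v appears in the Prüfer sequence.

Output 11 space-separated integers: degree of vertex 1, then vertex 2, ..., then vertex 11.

p_1 = 11: count[11] becomes 1
p_2 = 7: count[7] becomes 1
p_3 = 7: count[7] becomes 2
p_4 = 7: count[7] becomes 3
p_5 = 5: count[5] becomes 1
p_6 = 2: count[2] becomes 1
p_7 = 6: count[6] becomes 1
p_8 = 7: count[7] becomes 4
p_9 = 11: count[11] becomes 2
Degrees (1 + count): deg[1]=1+0=1, deg[2]=1+1=2, deg[3]=1+0=1, deg[4]=1+0=1, deg[5]=1+1=2, deg[6]=1+1=2, deg[7]=1+4=5, deg[8]=1+0=1, deg[9]=1+0=1, deg[10]=1+0=1, deg[11]=1+2=3

Answer: 1 2 1 1 2 2 5 1 1 1 3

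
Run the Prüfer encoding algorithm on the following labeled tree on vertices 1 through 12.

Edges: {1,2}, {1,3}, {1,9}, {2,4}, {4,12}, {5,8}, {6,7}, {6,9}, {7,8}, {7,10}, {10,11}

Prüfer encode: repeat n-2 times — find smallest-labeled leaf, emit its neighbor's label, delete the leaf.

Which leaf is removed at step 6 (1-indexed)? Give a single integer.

Answer: 7

Derivation:
Step 1: current leaves = {3,5,11,12}. Remove leaf 3 (neighbor: 1).
Step 2: current leaves = {5,11,12}. Remove leaf 5 (neighbor: 8).
Step 3: current leaves = {8,11,12}. Remove leaf 8 (neighbor: 7).
Step 4: current leaves = {11,12}. Remove leaf 11 (neighbor: 10).
Step 5: current leaves = {10,12}. Remove leaf 10 (neighbor: 7).
Step 6: current leaves = {7,12}. Remove leaf 7 (neighbor: 6).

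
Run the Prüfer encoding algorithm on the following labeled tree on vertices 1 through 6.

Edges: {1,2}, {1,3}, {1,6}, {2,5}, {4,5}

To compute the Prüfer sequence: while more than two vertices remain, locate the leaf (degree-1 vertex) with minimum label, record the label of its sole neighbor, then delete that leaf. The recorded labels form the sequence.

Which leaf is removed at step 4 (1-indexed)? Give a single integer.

Answer: 2

Derivation:
Step 1: current leaves = {3,4,6}. Remove leaf 3 (neighbor: 1).
Step 2: current leaves = {4,6}. Remove leaf 4 (neighbor: 5).
Step 3: current leaves = {5,6}. Remove leaf 5 (neighbor: 2).
Step 4: current leaves = {2,6}. Remove leaf 2 (neighbor: 1).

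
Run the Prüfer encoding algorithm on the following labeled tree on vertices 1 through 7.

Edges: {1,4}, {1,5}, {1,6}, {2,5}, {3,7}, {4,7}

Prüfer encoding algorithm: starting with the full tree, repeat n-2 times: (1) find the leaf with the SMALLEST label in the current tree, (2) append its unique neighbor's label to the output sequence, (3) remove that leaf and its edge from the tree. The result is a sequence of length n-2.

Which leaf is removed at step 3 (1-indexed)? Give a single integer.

Answer: 5

Derivation:
Step 1: current leaves = {2,3,6}. Remove leaf 2 (neighbor: 5).
Step 2: current leaves = {3,5,6}. Remove leaf 3 (neighbor: 7).
Step 3: current leaves = {5,6,7}. Remove leaf 5 (neighbor: 1).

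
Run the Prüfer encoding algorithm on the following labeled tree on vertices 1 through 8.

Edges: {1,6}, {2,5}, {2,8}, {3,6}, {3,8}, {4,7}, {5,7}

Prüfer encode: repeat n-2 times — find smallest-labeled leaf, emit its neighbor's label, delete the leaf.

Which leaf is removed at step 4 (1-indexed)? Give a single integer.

Step 1: current leaves = {1,4}. Remove leaf 1 (neighbor: 6).
Step 2: current leaves = {4,6}. Remove leaf 4 (neighbor: 7).
Step 3: current leaves = {6,7}. Remove leaf 6 (neighbor: 3).
Step 4: current leaves = {3,7}. Remove leaf 3 (neighbor: 8).

Answer: 3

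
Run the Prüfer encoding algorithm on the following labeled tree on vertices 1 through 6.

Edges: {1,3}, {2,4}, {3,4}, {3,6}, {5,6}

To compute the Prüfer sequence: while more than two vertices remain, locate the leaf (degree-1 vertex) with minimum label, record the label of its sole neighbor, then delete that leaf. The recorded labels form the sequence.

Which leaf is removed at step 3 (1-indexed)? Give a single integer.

Answer: 4

Derivation:
Step 1: current leaves = {1,2,5}. Remove leaf 1 (neighbor: 3).
Step 2: current leaves = {2,5}. Remove leaf 2 (neighbor: 4).
Step 3: current leaves = {4,5}. Remove leaf 4 (neighbor: 3).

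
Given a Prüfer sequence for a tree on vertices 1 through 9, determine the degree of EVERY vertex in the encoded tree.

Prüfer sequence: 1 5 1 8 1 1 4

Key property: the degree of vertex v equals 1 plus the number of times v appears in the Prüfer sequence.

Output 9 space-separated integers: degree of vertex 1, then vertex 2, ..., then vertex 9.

Answer: 5 1 1 2 2 1 1 2 1

Derivation:
p_1 = 1: count[1] becomes 1
p_2 = 5: count[5] becomes 1
p_3 = 1: count[1] becomes 2
p_4 = 8: count[8] becomes 1
p_5 = 1: count[1] becomes 3
p_6 = 1: count[1] becomes 4
p_7 = 4: count[4] becomes 1
Degrees (1 + count): deg[1]=1+4=5, deg[2]=1+0=1, deg[3]=1+0=1, deg[4]=1+1=2, deg[5]=1+1=2, deg[6]=1+0=1, deg[7]=1+0=1, deg[8]=1+1=2, deg[9]=1+0=1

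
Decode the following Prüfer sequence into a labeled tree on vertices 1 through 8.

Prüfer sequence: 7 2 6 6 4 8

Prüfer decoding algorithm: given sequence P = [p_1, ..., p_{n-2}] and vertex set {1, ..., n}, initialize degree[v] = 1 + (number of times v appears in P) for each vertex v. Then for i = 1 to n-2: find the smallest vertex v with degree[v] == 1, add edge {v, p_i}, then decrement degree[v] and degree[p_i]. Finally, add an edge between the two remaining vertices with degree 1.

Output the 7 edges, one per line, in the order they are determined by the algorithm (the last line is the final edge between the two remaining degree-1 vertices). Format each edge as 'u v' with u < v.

Answer: 1 7
2 3
2 6
5 6
4 6
4 8
7 8

Derivation:
Initial degrees: {1:1, 2:2, 3:1, 4:2, 5:1, 6:3, 7:2, 8:2}
Step 1: smallest deg-1 vertex = 1, p_1 = 7. Add edge {1,7}. Now deg[1]=0, deg[7]=1.
Step 2: smallest deg-1 vertex = 3, p_2 = 2. Add edge {2,3}. Now deg[3]=0, deg[2]=1.
Step 3: smallest deg-1 vertex = 2, p_3 = 6. Add edge {2,6}. Now deg[2]=0, deg[6]=2.
Step 4: smallest deg-1 vertex = 5, p_4 = 6. Add edge {5,6}. Now deg[5]=0, deg[6]=1.
Step 5: smallest deg-1 vertex = 6, p_5 = 4. Add edge {4,6}. Now deg[6]=0, deg[4]=1.
Step 6: smallest deg-1 vertex = 4, p_6 = 8. Add edge {4,8}. Now deg[4]=0, deg[8]=1.
Final: two remaining deg-1 vertices are 7, 8. Add edge {7,8}.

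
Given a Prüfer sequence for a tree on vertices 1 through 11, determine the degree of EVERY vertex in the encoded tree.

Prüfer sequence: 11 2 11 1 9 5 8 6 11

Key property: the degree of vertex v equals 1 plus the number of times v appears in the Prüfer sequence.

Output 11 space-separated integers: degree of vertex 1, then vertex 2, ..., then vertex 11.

Answer: 2 2 1 1 2 2 1 2 2 1 4

Derivation:
p_1 = 11: count[11] becomes 1
p_2 = 2: count[2] becomes 1
p_3 = 11: count[11] becomes 2
p_4 = 1: count[1] becomes 1
p_5 = 9: count[9] becomes 1
p_6 = 5: count[5] becomes 1
p_7 = 8: count[8] becomes 1
p_8 = 6: count[6] becomes 1
p_9 = 11: count[11] becomes 3
Degrees (1 + count): deg[1]=1+1=2, deg[2]=1+1=2, deg[3]=1+0=1, deg[4]=1+0=1, deg[5]=1+1=2, deg[6]=1+1=2, deg[7]=1+0=1, deg[8]=1+1=2, deg[9]=1+1=2, deg[10]=1+0=1, deg[11]=1+3=4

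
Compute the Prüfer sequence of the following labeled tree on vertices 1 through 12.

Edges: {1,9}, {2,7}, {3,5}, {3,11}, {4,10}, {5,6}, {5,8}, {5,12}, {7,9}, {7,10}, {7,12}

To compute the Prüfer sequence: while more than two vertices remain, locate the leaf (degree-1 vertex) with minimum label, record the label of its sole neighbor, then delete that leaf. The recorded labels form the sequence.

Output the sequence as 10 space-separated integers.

Answer: 9 7 10 5 5 7 7 12 3 5

Derivation:
Step 1: leaves = {1,2,4,6,8,11}. Remove smallest leaf 1, emit neighbor 9.
Step 2: leaves = {2,4,6,8,9,11}. Remove smallest leaf 2, emit neighbor 7.
Step 3: leaves = {4,6,8,9,11}. Remove smallest leaf 4, emit neighbor 10.
Step 4: leaves = {6,8,9,10,11}. Remove smallest leaf 6, emit neighbor 5.
Step 5: leaves = {8,9,10,11}. Remove smallest leaf 8, emit neighbor 5.
Step 6: leaves = {9,10,11}. Remove smallest leaf 9, emit neighbor 7.
Step 7: leaves = {10,11}. Remove smallest leaf 10, emit neighbor 7.
Step 8: leaves = {7,11}. Remove smallest leaf 7, emit neighbor 12.
Step 9: leaves = {11,12}. Remove smallest leaf 11, emit neighbor 3.
Step 10: leaves = {3,12}. Remove smallest leaf 3, emit neighbor 5.
Done: 2 vertices remain (5, 12). Sequence = [9 7 10 5 5 7 7 12 3 5]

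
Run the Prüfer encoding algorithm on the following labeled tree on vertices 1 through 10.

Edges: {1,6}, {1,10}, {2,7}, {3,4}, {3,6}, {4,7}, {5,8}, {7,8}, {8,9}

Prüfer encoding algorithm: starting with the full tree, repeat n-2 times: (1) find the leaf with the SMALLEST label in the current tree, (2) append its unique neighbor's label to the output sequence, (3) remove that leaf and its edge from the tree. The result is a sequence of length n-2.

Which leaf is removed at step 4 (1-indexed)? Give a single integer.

Answer: 8

Derivation:
Step 1: current leaves = {2,5,9,10}. Remove leaf 2 (neighbor: 7).
Step 2: current leaves = {5,9,10}. Remove leaf 5 (neighbor: 8).
Step 3: current leaves = {9,10}. Remove leaf 9 (neighbor: 8).
Step 4: current leaves = {8,10}. Remove leaf 8 (neighbor: 7).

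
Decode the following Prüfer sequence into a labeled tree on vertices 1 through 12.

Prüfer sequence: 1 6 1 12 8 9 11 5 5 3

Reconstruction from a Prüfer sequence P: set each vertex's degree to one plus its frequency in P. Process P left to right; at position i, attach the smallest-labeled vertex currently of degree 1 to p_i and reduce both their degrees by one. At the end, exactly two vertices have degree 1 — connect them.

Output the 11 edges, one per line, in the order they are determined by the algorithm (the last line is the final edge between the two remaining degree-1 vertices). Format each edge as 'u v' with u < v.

Answer: 1 2
4 6
1 6
1 12
7 8
8 9
9 11
5 10
5 11
3 5
3 12

Derivation:
Initial degrees: {1:3, 2:1, 3:2, 4:1, 5:3, 6:2, 7:1, 8:2, 9:2, 10:1, 11:2, 12:2}
Step 1: smallest deg-1 vertex = 2, p_1 = 1. Add edge {1,2}. Now deg[2]=0, deg[1]=2.
Step 2: smallest deg-1 vertex = 4, p_2 = 6. Add edge {4,6}. Now deg[4]=0, deg[6]=1.
Step 3: smallest deg-1 vertex = 6, p_3 = 1. Add edge {1,6}. Now deg[6]=0, deg[1]=1.
Step 4: smallest deg-1 vertex = 1, p_4 = 12. Add edge {1,12}. Now deg[1]=0, deg[12]=1.
Step 5: smallest deg-1 vertex = 7, p_5 = 8. Add edge {7,8}. Now deg[7]=0, deg[8]=1.
Step 6: smallest deg-1 vertex = 8, p_6 = 9. Add edge {8,9}. Now deg[8]=0, deg[9]=1.
Step 7: smallest deg-1 vertex = 9, p_7 = 11. Add edge {9,11}. Now deg[9]=0, deg[11]=1.
Step 8: smallest deg-1 vertex = 10, p_8 = 5. Add edge {5,10}. Now deg[10]=0, deg[5]=2.
Step 9: smallest deg-1 vertex = 11, p_9 = 5. Add edge {5,11}. Now deg[11]=0, deg[5]=1.
Step 10: smallest deg-1 vertex = 5, p_10 = 3. Add edge {3,5}. Now deg[5]=0, deg[3]=1.
Final: two remaining deg-1 vertices are 3, 12. Add edge {3,12}.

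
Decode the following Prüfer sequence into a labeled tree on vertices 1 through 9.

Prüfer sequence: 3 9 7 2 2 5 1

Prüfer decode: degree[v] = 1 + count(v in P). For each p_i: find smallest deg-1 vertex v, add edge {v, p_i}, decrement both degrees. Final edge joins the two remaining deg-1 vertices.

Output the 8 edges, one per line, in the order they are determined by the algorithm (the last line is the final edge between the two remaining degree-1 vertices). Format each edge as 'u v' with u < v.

Initial degrees: {1:2, 2:3, 3:2, 4:1, 5:2, 6:1, 7:2, 8:1, 9:2}
Step 1: smallest deg-1 vertex = 4, p_1 = 3. Add edge {3,4}. Now deg[4]=0, deg[3]=1.
Step 2: smallest deg-1 vertex = 3, p_2 = 9. Add edge {3,9}. Now deg[3]=0, deg[9]=1.
Step 3: smallest deg-1 vertex = 6, p_3 = 7. Add edge {6,7}. Now deg[6]=0, deg[7]=1.
Step 4: smallest deg-1 vertex = 7, p_4 = 2. Add edge {2,7}. Now deg[7]=0, deg[2]=2.
Step 5: smallest deg-1 vertex = 8, p_5 = 2. Add edge {2,8}. Now deg[8]=0, deg[2]=1.
Step 6: smallest deg-1 vertex = 2, p_6 = 5. Add edge {2,5}. Now deg[2]=0, deg[5]=1.
Step 7: smallest deg-1 vertex = 5, p_7 = 1. Add edge {1,5}. Now deg[5]=0, deg[1]=1.
Final: two remaining deg-1 vertices are 1, 9. Add edge {1,9}.

Answer: 3 4
3 9
6 7
2 7
2 8
2 5
1 5
1 9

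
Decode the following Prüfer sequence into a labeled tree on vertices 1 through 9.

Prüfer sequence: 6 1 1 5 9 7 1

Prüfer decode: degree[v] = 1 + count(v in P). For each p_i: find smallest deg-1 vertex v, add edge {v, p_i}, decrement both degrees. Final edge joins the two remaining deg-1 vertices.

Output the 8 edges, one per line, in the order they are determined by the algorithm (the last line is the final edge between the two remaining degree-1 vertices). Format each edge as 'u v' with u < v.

Initial degrees: {1:4, 2:1, 3:1, 4:1, 5:2, 6:2, 7:2, 8:1, 9:2}
Step 1: smallest deg-1 vertex = 2, p_1 = 6. Add edge {2,6}. Now deg[2]=0, deg[6]=1.
Step 2: smallest deg-1 vertex = 3, p_2 = 1. Add edge {1,3}. Now deg[3]=0, deg[1]=3.
Step 3: smallest deg-1 vertex = 4, p_3 = 1. Add edge {1,4}. Now deg[4]=0, deg[1]=2.
Step 4: smallest deg-1 vertex = 6, p_4 = 5. Add edge {5,6}. Now deg[6]=0, deg[5]=1.
Step 5: smallest deg-1 vertex = 5, p_5 = 9. Add edge {5,9}. Now deg[5]=0, deg[9]=1.
Step 6: smallest deg-1 vertex = 8, p_6 = 7. Add edge {7,8}. Now deg[8]=0, deg[7]=1.
Step 7: smallest deg-1 vertex = 7, p_7 = 1. Add edge {1,7}. Now deg[7]=0, deg[1]=1.
Final: two remaining deg-1 vertices are 1, 9. Add edge {1,9}.

Answer: 2 6
1 3
1 4
5 6
5 9
7 8
1 7
1 9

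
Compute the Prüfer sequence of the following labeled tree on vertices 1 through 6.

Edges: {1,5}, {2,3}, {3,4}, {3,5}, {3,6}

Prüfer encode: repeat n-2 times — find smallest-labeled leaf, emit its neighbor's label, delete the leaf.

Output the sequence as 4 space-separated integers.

Step 1: leaves = {1,2,4,6}. Remove smallest leaf 1, emit neighbor 5.
Step 2: leaves = {2,4,5,6}. Remove smallest leaf 2, emit neighbor 3.
Step 3: leaves = {4,5,6}. Remove smallest leaf 4, emit neighbor 3.
Step 4: leaves = {5,6}. Remove smallest leaf 5, emit neighbor 3.
Done: 2 vertices remain (3, 6). Sequence = [5 3 3 3]

Answer: 5 3 3 3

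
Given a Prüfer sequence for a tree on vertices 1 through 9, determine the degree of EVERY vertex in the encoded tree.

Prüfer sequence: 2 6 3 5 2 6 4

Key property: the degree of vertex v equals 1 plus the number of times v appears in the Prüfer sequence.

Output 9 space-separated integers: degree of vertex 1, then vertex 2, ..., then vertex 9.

Answer: 1 3 2 2 2 3 1 1 1

Derivation:
p_1 = 2: count[2] becomes 1
p_2 = 6: count[6] becomes 1
p_3 = 3: count[3] becomes 1
p_4 = 5: count[5] becomes 1
p_5 = 2: count[2] becomes 2
p_6 = 6: count[6] becomes 2
p_7 = 4: count[4] becomes 1
Degrees (1 + count): deg[1]=1+0=1, deg[2]=1+2=3, deg[3]=1+1=2, deg[4]=1+1=2, deg[5]=1+1=2, deg[6]=1+2=3, deg[7]=1+0=1, deg[8]=1+0=1, deg[9]=1+0=1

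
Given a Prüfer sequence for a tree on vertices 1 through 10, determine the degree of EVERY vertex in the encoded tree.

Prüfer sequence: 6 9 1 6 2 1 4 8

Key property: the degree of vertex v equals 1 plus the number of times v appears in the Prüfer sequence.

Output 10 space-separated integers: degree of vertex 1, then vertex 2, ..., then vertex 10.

Answer: 3 2 1 2 1 3 1 2 2 1

Derivation:
p_1 = 6: count[6] becomes 1
p_2 = 9: count[9] becomes 1
p_3 = 1: count[1] becomes 1
p_4 = 6: count[6] becomes 2
p_5 = 2: count[2] becomes 1
p_6 = 1: count[1] becomes 2
p_7 = 4: count[4] becomes 1
p_8 = 8: count[8] becomes 1
Degrees (1 + count): deg[1]=1+2=3, deg[2]=1+1=2, deg[3]=1+0=1, deg[4]=1+1=2, deg[5]=1+0=1, deg[6]=1+2=3, deg[7]=1+0=1, deg[8]=1+1=2, deg[9]=1+1=2, deg[10]=1+0=1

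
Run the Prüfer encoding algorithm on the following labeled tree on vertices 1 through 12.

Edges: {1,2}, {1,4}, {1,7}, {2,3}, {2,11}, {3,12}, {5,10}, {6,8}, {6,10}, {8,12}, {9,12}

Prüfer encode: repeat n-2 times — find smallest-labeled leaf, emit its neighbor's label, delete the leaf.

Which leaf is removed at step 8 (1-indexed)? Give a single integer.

Answer: 8

Derivation:
Step 1: current leaves = {4,5,7,9,11}. Remove leaf 4 (neighbor: 1).
Step 2: current leaves = {5,7,9,11}. Remove leaf 5 (neighbor: 10).
Step 3: current leaves = {7,9,10,11}. Remove leaf 7 (neighbor: 1).
Step 4: current leaves = {1,9,10,11}. Remove leaf 1 (neighbor: 2).
Step 5: current leaves = {9,10,11}. Remove leaf 9 (neighbor: 12).
Step 6: current leaves = {10,11}. Remove leaf 10 (neighbor: 6).
Step 7: current leaves = {6,11}. Remove leaf 6 (neighbor: 8).
Step 8: current leaves = {8,11}. Remove leaf 8 (neighbor: 12).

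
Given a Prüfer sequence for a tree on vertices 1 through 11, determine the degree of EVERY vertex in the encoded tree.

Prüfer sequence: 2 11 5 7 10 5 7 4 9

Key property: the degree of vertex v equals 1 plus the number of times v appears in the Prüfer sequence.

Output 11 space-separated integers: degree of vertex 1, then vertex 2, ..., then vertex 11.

p_1 = 2: count[2] becomes 1
p_2 = 11: count[11] becomes 1
p_3 = 5: count[5] becomes 1
p_4 = 7: count[7] becomes 1
p_5 = 10: count[10] becomes 1
p_6 = 5: count[5] becomes 2
p_7 = 7: count[7] becomes 2
p_8 = 4: count[4] becomes 1
p_9 = 9: count[9] becomes 1
Degrees (1 + count): deg[1]=1+0=1, deg[2]=1+1=2, deg[3]=1+0=1, deg[4]=1+1=2, deg[5]=1+2=3, deg[6]=1+0=1, deg[7]=1+2=3, deg[8]=1+0=1, deg[9]=1+1=2, deg[10]=1+1=2, deg[11]=1+1=2

Answer: 1 2 1 2 3 1 3 1 2 2 2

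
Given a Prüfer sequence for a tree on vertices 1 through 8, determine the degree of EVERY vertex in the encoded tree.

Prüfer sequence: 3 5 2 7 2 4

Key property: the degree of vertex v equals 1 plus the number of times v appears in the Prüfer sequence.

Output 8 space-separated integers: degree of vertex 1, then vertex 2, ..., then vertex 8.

Answer: 1 3 2 2 2 1 2 1

Derivation:
p_1 = 3: count[3] becomes 1
p_2 = 5: count[5] becomes 1
p_3 = 2: count[2] becomes 1
p_4 = 7: count[7] becomes 1
p_5 = 2: count[2] becomes 2
p_6 = 4: count[4] becomes 1
Degrees (1 + count): deg[1]=1+0=1, deg[2]=1+2=3, deg[3]=1+1=2, deg[4]=1+1=2, deg[5]=1+1=2, deg[6]=1+0=1, deg[7]=1+1=2, deg[8]=1+0=1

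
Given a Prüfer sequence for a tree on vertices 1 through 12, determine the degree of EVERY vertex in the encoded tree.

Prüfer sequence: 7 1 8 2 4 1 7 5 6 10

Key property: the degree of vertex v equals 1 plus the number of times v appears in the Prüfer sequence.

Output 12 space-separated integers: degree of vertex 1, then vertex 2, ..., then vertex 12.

p_1 = 7: count[7] becomes 1
p_2 = 1: count[1] becomes 1
p_3 = 8: count[8] becomes 1
p_4 = 2: count[2] becomes 1
p_5 = 4: count[4] becomes 1
p_6 = 1: count[1] becomes 2
p_7 = 7: count[7] becomes 2
p_8 = 5: count[5] becomes 1
p_9 = 6: count[6] becomes 1
p_10 = 10: count[10] becomes 1
Degrees (1 + count): deg[1]=1+2=3, deg[2]=1+1=2, deg[3]=1+0=1, deg[4]=1+1=2, deg[5]=1+1=2, deg[6]=1+1=2, deg[7]=1+2=3, deg[8]=1+1=2, deg[9]=1+0=1, deg[10]=1+1=2, deg[11]=1+0=1, deg[12]=1+0=1

Answer: 3 2 1 2 2 2 3 2 1 2 1 1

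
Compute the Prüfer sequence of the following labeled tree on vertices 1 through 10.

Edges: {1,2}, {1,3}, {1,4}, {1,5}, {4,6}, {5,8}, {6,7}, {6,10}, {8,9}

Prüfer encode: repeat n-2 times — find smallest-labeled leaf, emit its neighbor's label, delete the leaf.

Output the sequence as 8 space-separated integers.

Step 1: leaves = {2,3,7,9,10}. Remove smallest leaf 2, emit neighbor 1.
Step 2: leaves = {3,7,9,10}. Remove smallest leaf 3, emit neighbor 1.
Step 3: leaves = {7,9,10}. Remove smallest leaf 7, emit neighbor 6.
Step 4: leaves = {9,10}. Remove smallest leaf 9, emit neighbor 8.
Step 5: leaves = {8,10}. Remove smallest leaf 8, emit neighbor 5.
Step 6: leaves = {5,10}. Remove smallest leaf 5, emit neighbor 1.
Step 7: leaves = {1,10}. Remove smallest leaf 1, emit neighbor 4.
Step 8: leaves = {4,10}. Remove smallest leaf 4, emit neighbor 6.
Done: 2 vertices remain (6, 10). Sequence = [1 1 6 8 5 1 4 6]

Answer: 1 1 6 8 5 1 4 6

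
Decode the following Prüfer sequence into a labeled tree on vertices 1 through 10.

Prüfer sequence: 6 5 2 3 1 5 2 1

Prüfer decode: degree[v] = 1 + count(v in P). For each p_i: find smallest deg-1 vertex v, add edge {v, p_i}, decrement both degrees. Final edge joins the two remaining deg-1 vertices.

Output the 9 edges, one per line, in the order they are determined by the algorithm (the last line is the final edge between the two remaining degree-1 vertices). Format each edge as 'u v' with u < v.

Initial degrees: {1:3, 2:3, 3:2, 4:1, 5:3, 6:2, 7:1, 8:1, 9:1, 10:1}
Step 1: smallest deg-1 vertex = 4, p_1 = 6. Add edge {4,6}. Now deg[4]=0, deg[6]=1.
Step 2: smallest deg-1 vertex = 6, p_2 = 5. Add edge {5,6}. Now deg[6]=0, deg[5]=2.
Step 3: smallest deg-1 vertex = 7, p_3 = 2. Add edge {2,7}. Now deg[7]=0, deg[2]=2.
Step 4: smallest deg-1 vertex = 8, p_4 = 3. Add edge {3,8}. Now deg[8]=0, deg[3]=1.
Step 5: smallest deg-1 vertex = 3, p_5 = 1. Add edge {1,3}. Now deg[3]=0, deg[1]=2.
Step 6: smallest deg-1 vertex = 9, p_6 = 5. Add edge {5,9}. Now deg[9]=0, deg[5]=1.
Step 7: smallest deg-1 vertex = 5, p_7 = 2. Add edge {2,5}. Now deg[5]=0, deg[2]=1.
Step 8: smallest deg-1 vertex = 2, p_8 = 1. Add edge {1,2}. Now deg[2]=0, deg[1]=1.
Final: two remaining deg-1 vertices are 1, 10. Add edge {1,10}.

Answer: 4 6
5 6
2 7
3 8
1 3
5 9
2 5
1 2
1 10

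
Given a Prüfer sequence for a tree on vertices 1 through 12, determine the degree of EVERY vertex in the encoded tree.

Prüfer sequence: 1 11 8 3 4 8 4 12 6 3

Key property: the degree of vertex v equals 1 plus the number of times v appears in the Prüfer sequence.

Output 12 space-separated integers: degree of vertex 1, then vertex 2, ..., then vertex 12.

Answer: 2 1 3 3 1 2 1 3 1 1 2 2

Derivation:
p_1 = 1: count[1] becomes 1
p_2 = 11: count[11] becomes 1
p_3 = 8: count[8] becomes 1
p_4 = 3: count[3] becomes 1
p_5 = 4: count[4] becomes 1
p_6 = 8: count[8] becomes 2
p_7 = 4: count[4] becomes 2
p_8 = 12: count[12] becomes 1
p_9 = 6: count[6] becomes 1
p_10 = 3: count[3] becomes 2
Degrees (1 + count): deg[1]=1+1=2, deg[2]=1+0=1, deg[3]=1+2=3, deg[4]=1+2=3, deg[5]=1+0=1, deg[6]=1+1=2, deg[7]=1+0=1, deg[8]=1+2=3, deg[9]=1+0=1, deg[10]=1+0=1, deg[11]=1+1=2, deg[12]=1+1=2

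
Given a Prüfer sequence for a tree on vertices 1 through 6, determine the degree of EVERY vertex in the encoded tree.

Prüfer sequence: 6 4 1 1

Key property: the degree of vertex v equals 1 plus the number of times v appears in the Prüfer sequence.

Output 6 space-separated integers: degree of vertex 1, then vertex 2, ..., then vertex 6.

p_1 = 6: count[6] becomes 1
p_2 = 4: count[4] becomes 1
p_3 = 1: count[1] becomes 1
p_4 = 1: count[1] becomes 2
Degrees (1 + count): deg[1]=1+2=3, deg[2]=1+0=1, deg[3]=1+0=1, deg[4]=1+1=2, deg[5]=1+0=1, deg[6]=1+1=2

Answer: 3 1 1 2 1 2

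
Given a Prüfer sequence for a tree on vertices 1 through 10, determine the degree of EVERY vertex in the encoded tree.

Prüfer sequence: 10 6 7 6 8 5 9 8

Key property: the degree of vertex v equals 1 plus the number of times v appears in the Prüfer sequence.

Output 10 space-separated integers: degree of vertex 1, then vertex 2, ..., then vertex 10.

p_1 = 10: count[10] becomes 1
p_2 = 6: count[6] becomes 1
p_3 = 7: count[7] becomes 1
p_4 = 6: count[6] becomes 2
p_5 = 8: count[8] becomes 1
p_6 = 5: count[5] becomes 1
p_7 = 9: count[9] becomes 1
p_8 = 8: count[8] becomes 2
Degrees (1 + count): deg[1]=1+0=1, deg[2]=1+0=1, deg[3]=1+0=1, deg[4]=1+0=1, deg[5]=1+1=2, deg[6]=1+2=3, deg[7]=1+1=2, deg[8]=1+2=3, deg[9]=1+1=2, deg[10]=1+1=2

Answer: 1 1 1 1 2 3 2 3 2 2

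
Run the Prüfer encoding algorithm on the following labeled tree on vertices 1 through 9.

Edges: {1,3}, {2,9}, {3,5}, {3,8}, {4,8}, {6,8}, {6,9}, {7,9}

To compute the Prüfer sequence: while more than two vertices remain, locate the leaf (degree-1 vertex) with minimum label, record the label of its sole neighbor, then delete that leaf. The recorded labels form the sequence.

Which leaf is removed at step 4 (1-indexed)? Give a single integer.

Answer: 5

Derivation:
Step 1: current leaves = {1,2,4,5,7}. Remove leaf 1 (neighbor: 3).
Step 2: current leaves = {2,4,5,7}. Remove leaf 2 (neighbor: 9).
Step 3: current leaves = {4,5,7}. Remove leaf 4 (neighbor: 8).
Step 4: current leaves = {5,7}. Remove leaf 5 (neighbor: 3).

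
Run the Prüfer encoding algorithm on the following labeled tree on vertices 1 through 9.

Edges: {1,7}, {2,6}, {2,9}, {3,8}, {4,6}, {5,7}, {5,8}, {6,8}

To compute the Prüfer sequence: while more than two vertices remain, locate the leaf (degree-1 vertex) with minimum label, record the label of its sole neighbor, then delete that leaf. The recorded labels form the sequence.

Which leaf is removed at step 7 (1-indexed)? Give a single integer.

Answer: 6

Derivation:
Step 1: current leaves = {1,3,4,9}. Remove leaf 1 (neighbor: 7).
Step 2: current leaves = {3,4,7,9}. Remove leaf 3 (neighbor: 8).
Step 3: current leaves = {4,7,9}. Remove leaf 4 (neighbor: 6).
Step 4: current leaves = {7,9}. Remove leaf 7 (neighbor: 5).
Step 5: current leaves = {5,9}. Remove leaf 5 (neighbor: 8).
Step 6: current leaves = {8,9}. Remove leaf 8 (neighbor: 6).
Step 7: current leaves = {6,9}. Remove leaf 6 (neighbor: 2).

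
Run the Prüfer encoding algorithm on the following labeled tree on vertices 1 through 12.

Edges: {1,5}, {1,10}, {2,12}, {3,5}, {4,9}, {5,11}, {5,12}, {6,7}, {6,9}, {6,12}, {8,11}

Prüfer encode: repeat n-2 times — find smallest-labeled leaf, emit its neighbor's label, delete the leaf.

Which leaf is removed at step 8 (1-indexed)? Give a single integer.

Step 1: current leaves = {2,3,4,7,8,10}. Remove leaf 2 (neighbor: 12).
Step 2: current leaves = {3,4,7,8,10}. Remove leaf 3 (neighbor: 5).
Step 3: current leaves = {4,7,8,10}. Remove leaf 4 (neighbor: 9).
Step 4: current leaves = {7,8,9,10}. Remove leaf 7 (neighbor: 6).
Step 5: current leaves = {8,9,10}. Remove leaf 8 (neighbor: 11).
Step 6: current leaves = {9,10,11}. Remove leaf 9 (neighbor: 6).
Step 7: current leaves = {6,10,11}. Remove leaf 6 (neighbor: 12).
Step 8: current leaves = {10,11,12}. Remove leaf 10 (neighbor: 1).

Answer: 10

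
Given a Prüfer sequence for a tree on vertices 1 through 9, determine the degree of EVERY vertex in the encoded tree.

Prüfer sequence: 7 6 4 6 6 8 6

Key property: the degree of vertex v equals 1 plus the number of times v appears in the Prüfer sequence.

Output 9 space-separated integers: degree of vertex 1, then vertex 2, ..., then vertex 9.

p_1 = 7: count[7] becomes 1
p_2 = 6: count[6] becomes 1
p_3 = 4: count[4] becomes 1
p_4 = 6: count[6] becomes 2
p_5 = 6: count[6] becomes 3
p_6 = 8: count[8] becomes 1
p_7 = 6: count[6] becomes 4
Degrees (1 + count): deg[1]=1+0=1, deg[2]=1+0=1, deg[3]=1+0=1, deg[4]=1+1=2, deg[5]=1+0=1, deg[6]=1+4=5, deg[7]=1+1=2, deg[8]=1+1=2, deg[9]=1+0=1

Answer: 1 1 1 2 1 5 2 2 1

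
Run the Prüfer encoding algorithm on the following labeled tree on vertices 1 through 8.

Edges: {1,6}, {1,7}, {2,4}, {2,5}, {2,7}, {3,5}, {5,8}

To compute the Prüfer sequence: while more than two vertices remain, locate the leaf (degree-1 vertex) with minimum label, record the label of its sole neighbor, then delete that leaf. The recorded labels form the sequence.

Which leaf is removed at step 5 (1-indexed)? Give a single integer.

Step 1: current leaves = {3,4,6,8}. Remove leaf 3 (neighbor: 5).
Step 2: current leaves = {4,6,8}. Remove leaf 4 (neighbor: 2).
Step 3: current leaves = {6,8}. Remove leaf 6 (neighbor: 1).
Step 4: current leaves = {1,8}. Remove leaf 1 (neighbor: 7).
Step 5: current leaves = {7,8}. Remove leaf 7 (neighbor: 2).

Answer: 7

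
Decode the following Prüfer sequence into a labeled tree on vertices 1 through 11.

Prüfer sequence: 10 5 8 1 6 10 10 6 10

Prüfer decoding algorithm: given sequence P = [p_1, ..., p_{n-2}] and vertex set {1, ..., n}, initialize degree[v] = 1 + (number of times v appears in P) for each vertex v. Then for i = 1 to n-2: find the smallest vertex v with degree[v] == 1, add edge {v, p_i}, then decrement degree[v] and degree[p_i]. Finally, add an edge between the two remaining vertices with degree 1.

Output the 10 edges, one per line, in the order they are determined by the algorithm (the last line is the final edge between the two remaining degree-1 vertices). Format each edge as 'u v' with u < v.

Initial degrees: {1:2, 2:1, 3:1, 4:1, 5:2, 6:3, 7:1, 8:2, 9:1, 10:5, 11:1}
Step 1: smallest deg-1 vertex = 2, p_1 = 10. Add edge {2,10}. Now deg[2]=0, deg[10]=4.
Step 2: smallest deg-1 vertex = 3, p_2 = 5. Add edge {3,5}. Now deg[3]=0, deg[5]=1.
Step 3: smallest deg-1 vertex = 4, p_3 = 8. Add edge {4,8}. Now deg[4]=0, deg[8]=1.
Step 4: smallest deg-1 vertex = 5, p_4 = 1. Add edge {1,5}. Now deg[5]=0, deg[1]=1.
Step 5: smallest deg-1 vertex = 1, p_5 = 6. Add edge {1,6}. Now deg[1]=0, deg[6]=2.
Step 6: smallest deg-1 vertex = 7, p_6 = 10. Add edge {7,10}. Now deg[7]=0, deg[10]=3.
Step 7: smallest deg-1 vertex = 8, p_7 = 10. Add edge {8,10}. Now deg[8]=0, deg[10]=2.
Step 8: smallest deg-1 vertex = 9, p_8 = 6. Add edge {6,9}. Now deg[9]=0, deg[6]=1.
Step 9: smallest deg-1 vertex = 6, p_9 = 10. Add edge {6,10}. Now deg[6]=0, deg[10]=1.
Final: two remaining deg-1 vertices are 10, 11. Add edge {10,11}.

Answer: 2 10
3 5
4 8
1 5
1 6
7 10
8 10
6 9
6 10
10 11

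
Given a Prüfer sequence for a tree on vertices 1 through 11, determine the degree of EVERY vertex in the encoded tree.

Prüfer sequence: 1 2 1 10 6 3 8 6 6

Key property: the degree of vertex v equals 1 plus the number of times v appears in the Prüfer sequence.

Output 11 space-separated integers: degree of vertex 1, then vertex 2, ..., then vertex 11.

p_1 = 1: count[1] becomes 1
p_2 = 2: count[2] becomes 1
p_3 = 1: count[1] becomes 2
p_4 = 10: count[10] becomes 1
p_5 = 6: count[6] becomes 1
p_6 = 3: count[3] becomes 1
p_7 = 8: count[8] becomes 1
p_8 = 6: count[6] becomes 2
p_9 = 6: count[6] becomes 3
Degrees (1 + count): deg[1]=1+2=3, deg[2]=1+1=2, deg[3]=1+1=2, deg[4]=1+0=1, deg[5]=1+0=1, deg[6]=1+3=4, deg[7]=1+0=1, deg[8]=1+1=2, deg[9]=1+0=1, deg[10]=1+1=2, deg[11]=1+0=1

Answer: 3 2 2 1 1 4 1 2 1 2 1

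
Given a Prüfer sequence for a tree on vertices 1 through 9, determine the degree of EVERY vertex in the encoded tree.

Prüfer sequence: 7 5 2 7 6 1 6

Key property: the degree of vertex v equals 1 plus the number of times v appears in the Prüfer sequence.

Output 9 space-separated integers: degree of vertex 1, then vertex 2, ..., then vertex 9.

Answer: 2 2 1 1 2 3 3 1 1

Derivation:
p_1 = 7: count[7] becomes 1
p_2 = 5: count[5] becomes 1
p_3 = 2: count[2] becomes 1
p_4 = 7: count[7] becomes 2
p_5 = 6: count[6] becomes 1
p_6 = 1: count[1] becomes 1
p_7 = 6: count[6] becomes 2
Degrees (1 + count): deg[1]=1+1=2, deg[2]=1+1=2, deg[3]=1+0=1, deg[4]=1+0=1, deg[5]=1+1=2, deg[6]=1+2=3, deg[7]=1+2=3, deg[8]=1+0=1, deg[9]=1+0=1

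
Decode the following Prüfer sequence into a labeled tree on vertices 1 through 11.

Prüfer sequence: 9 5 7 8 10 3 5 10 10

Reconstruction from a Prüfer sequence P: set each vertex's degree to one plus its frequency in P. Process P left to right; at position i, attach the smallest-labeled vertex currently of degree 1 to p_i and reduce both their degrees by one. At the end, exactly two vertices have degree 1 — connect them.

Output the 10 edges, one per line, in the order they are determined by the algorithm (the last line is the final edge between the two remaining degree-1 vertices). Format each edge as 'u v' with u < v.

Initial degrees: {1:1, 2:1, 3:2, 4:1, 5:3, 6:1, 7:2, 8:2, 9:2, 10:4, 11:1}
Step 1: smallest deg-1 vertex = 1, p_1 = 9. Add edge {1,9}. Now deg[1]=0, deg[9]=1.
Step 2: smallest deg-1 vertex = 2, p_2 = 5. Add edge {2,5}. Now deg[2]=0, deg[5]=2.
Step 3: smallest deg-1 vertex = 4, p_3 = 7. Add edge {4,7}. Now deg[4]=0, deg[7]=1.
Step 4: smallest deg-1 vertex = 6, p_4 = 8. Add edge {6,8}. Now deg[6]=0, deg[8]=1.
Step 5: smallest deg-1 vertex = 7, p_5 = 10. Add edge {7,10}. Now deg[7]=0, deg[10]=3.
Step 6: smallest deg-1 vertex = 8, p_6 = 3. Add edge {3,8}. Now deg[8]=0, deg[3]=1.
Step 7: smallest deg-1 vertex = 3, p_7 = 5. Add edge {3,5}. Now deg[3]=0, deg[5]=1.
Step 8: smallest deg-1 vertex = 5, p_8 = 10. Add edge {5,10}. Now deg[5]=0, deg[10]=2.
Step 9: smallest deg-1 vertex = 9, p_9 = 10. Add edge {9,10}. Now deg[9]=0, deg[10]=1.
Final: two remaining deg-1 vertices are 10, 11. Add edge {10,11}.

Answer: 1 9
2 5
4 7
6 8
7 10
3 8
3 5
5 10
9 10
10 11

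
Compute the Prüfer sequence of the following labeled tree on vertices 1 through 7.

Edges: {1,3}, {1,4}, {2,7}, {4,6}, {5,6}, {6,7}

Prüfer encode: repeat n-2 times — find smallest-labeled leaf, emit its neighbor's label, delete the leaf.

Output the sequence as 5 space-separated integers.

Step 1: leaves = {2,3,5}. Remove smallest leaf 2, emit neighbor 7.
Step 2: leaves = {3,5,7}. Remove smallest leaf 3, emit neighbor 1.
Step 3: leaves = {1,5,7}. Remove smallest leaf 1, emit neighbor 4.
Step 4: leaves = {4,5,7}. Remove smallest leaf 4, emit neighbor 6.
Step 5: leaves = {5,7}. Remove smallest leaf 5, emit neighbor 6.
Done: 2 vertices remain (6, 7). Sequence = [7 1 4 6 6]

Answer: 7 1 4 6 6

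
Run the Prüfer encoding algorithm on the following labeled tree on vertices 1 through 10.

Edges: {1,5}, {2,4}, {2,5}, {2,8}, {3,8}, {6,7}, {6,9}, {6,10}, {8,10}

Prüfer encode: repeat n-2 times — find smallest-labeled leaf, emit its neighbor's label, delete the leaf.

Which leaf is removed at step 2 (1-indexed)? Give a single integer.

Step 1: current leaves = {1,3,4,7,9}. Remove leaf 1 (neighbor: 5).
Step 2: current leaves = {3,4,5,7,9}. Remove leaf 3 (neighbor: 8).

Answer: 3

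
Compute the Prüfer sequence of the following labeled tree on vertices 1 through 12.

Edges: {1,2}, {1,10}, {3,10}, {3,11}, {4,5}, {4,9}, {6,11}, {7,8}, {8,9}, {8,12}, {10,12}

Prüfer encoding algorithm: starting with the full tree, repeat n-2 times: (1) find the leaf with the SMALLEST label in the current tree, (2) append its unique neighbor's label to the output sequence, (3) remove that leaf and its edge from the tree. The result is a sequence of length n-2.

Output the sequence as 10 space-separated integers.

Answer: 1 10 4 9 11 8 8 12 3 10

Derivation:
Step 1: leaves = {2,5,6,7}. Remove smallest leaf 2, emit neighbor 1.
Step 2: leaves = {1,5,6,7}. Remove smallest leaf 1, emit neighbor 10.
Step 3: leaves = {5,6,7}. Remove smallest leaf 5, emit neighbor 4.
Step 4: leaves = {4,6,7}. Remove smallest leaf 4, emit neighbor 9.
Step 5: leaves = {6,7,9}. Remove smallest leaf 6, emit neighbor 11.
Step 6: leaves = {7,9,11}. Remove smallest leaf 7, emit neighbor 8.
Step 7: leaves = {9,11}. Remove smallest leaf 9, emit neighbor 8.
Step 8: leaves = {8,11}. Remove smallest leaf 8, emit neighbor 12.
Step 9: leaves = {11,12}. Remove smallest leaf 11, emit neighbor 3.
Step 10: leaves = {3,12}. Remove smallest leaf 3, emit neighbor 10.
Done: 2 vertices remain (10, 12). Sequence = [1 10 4 9 11 8 8 12 3 10]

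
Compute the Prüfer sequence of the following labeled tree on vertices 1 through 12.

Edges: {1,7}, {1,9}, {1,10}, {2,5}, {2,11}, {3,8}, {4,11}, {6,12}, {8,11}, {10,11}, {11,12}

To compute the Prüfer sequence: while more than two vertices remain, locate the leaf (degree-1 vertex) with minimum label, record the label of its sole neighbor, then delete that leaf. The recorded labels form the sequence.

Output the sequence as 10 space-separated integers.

Answer: 8 11 2 11 12 1 11 1 10 11

Derivation:
Step 1: leaves = {3,4,5,6,7,9}. Remove smallest leaf 3, emit neighbor 8.
Step 2: leaves = {4,5,6,7,8,9}. Remove smallest leaf 4, emit neighbor 11.
Step 3: leaves = {5,6,7,8,9}. Remove smallest leaf 5, emit neighbor 2.
Step 4: leaves = {2,6,7,8,9}. Remove smallest leaf 2, emit neighbor 11.
Step 5: leaves = {6,7,8,9}. Remove smallest leaf 6, emit neighbor 12.
Step 6: leaves = {7,8,9,12}. Remove smallest leaf 7, emit neighbor 1.
Step 7: leaves = {8,9,12}. Remove smallest leaf 8, emit neighbor 11.
Step 8: leaves = {9,12}. Remove smallest leaf 9, emit neighbor 1.
Step 9: leaves = {1,12}. Remove smallest leaf 1, emit neighbor 10.
Step 10: leaves = {10,12}. Remove smallest leaf 10, emit neighbor 11.
Done: 2 vertices remain (11, 12). Sequence = [8 11 2 11 12 1 11 1 10 11]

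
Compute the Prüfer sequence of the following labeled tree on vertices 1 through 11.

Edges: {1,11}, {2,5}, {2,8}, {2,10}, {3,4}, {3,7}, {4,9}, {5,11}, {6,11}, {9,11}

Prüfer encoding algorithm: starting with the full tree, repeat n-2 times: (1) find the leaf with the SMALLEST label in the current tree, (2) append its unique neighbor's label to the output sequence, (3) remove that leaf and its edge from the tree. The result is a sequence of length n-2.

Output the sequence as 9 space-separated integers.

Step 1: leaves = {1,6,7,8,10}. Remove smallest leaf 1, emit neighbor 11.
Step 2: leaves = {6,7,8,10}. Remove smallest leaf 6, emit neighbor 11.
Step 3: leaves = {7,8,10}. Remove smallest leaf 7, emit neighbor 3.
Step 4: leaves = {3,8,10}. Remove smallest leaf 3, emit neighbor 4.
Step 5: leaves = {4,8,10}. Remove smallest leaf 4, emit neighbor 9.
Step 6: leaves = {8,9,10}. Remove smallest leaf 8, emit neighbor 2.
Step 7: leaves = {9,10}. Remove smallest leaf 9, emit neighbor 11.
Step 8: leaves = {10,11}. Remove smallest leaf 10, emit neighbor 2.
Step 9: leaves = {2,11}. Remove smallest leaf 2, emit neighbor 5.
Done: 2 vertices remain (5, 11). Sequence = [11 11 3 4 9 2 11 2 5]

Answer: 11 11 3 4 9 2 11 2 5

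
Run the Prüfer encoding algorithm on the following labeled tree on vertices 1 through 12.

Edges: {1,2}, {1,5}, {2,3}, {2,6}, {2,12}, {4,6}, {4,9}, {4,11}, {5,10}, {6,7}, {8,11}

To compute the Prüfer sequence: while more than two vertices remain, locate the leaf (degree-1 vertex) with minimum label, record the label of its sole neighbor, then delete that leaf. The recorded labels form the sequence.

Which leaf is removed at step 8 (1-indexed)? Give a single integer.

Answer: 11

Derivation:
Step 1: current leaves = {3,7,8,9,10,12}. Remove leaf 3 (neighbor: 2).
Step 2: current leaves = {7,8,9,10,12}. Remove leaf 7 (neighbor: 6).
Step 3: current leaves = {8,9,10,12}. Remove leaf 8 (neighbor: 11).
Step 4: current leaves = {9,10,11,12}. Remove leaf 9 (neighbor: 4).
Step 5: current leaves = {10,11,12}. Remove leaf 10 (neighbor: 5).
Step 6: current leaves = {5,11,12}. Remove leaf 5 (neighbor: 1).
Step 7: current leaves = {1,11,12}. Remove leaf 1 (neighbor: 2).
Step 8: current leaves = {11,12}. Remove leaf 11 (neighbor: 4).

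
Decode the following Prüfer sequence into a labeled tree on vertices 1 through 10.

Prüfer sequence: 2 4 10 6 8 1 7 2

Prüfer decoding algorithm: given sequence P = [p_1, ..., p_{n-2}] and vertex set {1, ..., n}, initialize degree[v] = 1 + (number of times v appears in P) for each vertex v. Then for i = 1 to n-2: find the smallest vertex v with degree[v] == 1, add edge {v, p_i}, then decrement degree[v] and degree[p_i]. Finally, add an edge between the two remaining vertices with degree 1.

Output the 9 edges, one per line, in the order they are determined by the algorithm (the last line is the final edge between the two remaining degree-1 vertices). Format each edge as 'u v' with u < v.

Answer: 2 3
4 5
4 10
6 9
6 8
1 8
1 7
2 7
2 10

Derivation:
Initial degrees: {1:2, 2:3, 3:1, 4:2, 5:1, 6:2, 7:2, 8:2, 9:1, 10:2}
Step 1: smallest deg-1 vertex = 3, p_1 = 2. Add edge {2,3}. Now deg[3]=0, deg[2]=2.
Step 2: smallest deg-1 vertex = 5, p_2 = 4. Add edge {4,5}. Now deg[5]=0, deg[4]=1.
Step 3: smallest deg-1 vertex = 4, p_3 = 10. Add edge {4,10}. Now deg[4]=0, deg[10]=1.
Step 4: smallest deg-1 vertex = 9, p_4 = 6. Add edge {6,9}. Now deg[9]=0, deg[6]=1.
Step 5: smallest deg-1 vertex = 6, p_5 = 8. Add edge {6,8}. Now deg[6]=0, deg[8]=1.
Step 6: smallest deg-1 vertex = 8, p_6 = 1. Add edge {1,8}. Now deg[8]=0, deg[1]=1.
Step 7: smallest deg-1 vertex = 1, p_7 = 7. Add edge {1,7}. Now deg[1]=0, deg[7]=1.
Step 8: smallest deg-1 vertex = 7, p_8 = 2. Add edge {2,7}. Now deg[7]=0, deg[2]=1.
Final: two remaining deg-1 vertices are 2, 10. Add edge {2,10}.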